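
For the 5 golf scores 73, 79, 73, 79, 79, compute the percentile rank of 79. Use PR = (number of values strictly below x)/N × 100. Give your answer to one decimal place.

40.0

N = 5.
Strictly below 79: 2. Equal to 79: 3.
PR = 2/5 × 100 = 40.0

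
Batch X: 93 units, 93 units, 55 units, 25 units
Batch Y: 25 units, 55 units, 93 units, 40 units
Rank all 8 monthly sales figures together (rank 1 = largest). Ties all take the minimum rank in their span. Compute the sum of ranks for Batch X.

13

Sorted (descending): 93, 93, 93, 55, 55, 40, 25, 25
The 3 values of 93 occupy positions 1–3 → each gets rank 1.
The 2 values of 55 occupy positions 4–5 → each gets rank 4.
The 2 values of 25 occupy positions 7–8 → each gets rank 7.
Batch X values → pooled ranks: 93→1, 93→1, 55→4, 25→7
Rank sum = 1 + 1 + 4 + 7 = 13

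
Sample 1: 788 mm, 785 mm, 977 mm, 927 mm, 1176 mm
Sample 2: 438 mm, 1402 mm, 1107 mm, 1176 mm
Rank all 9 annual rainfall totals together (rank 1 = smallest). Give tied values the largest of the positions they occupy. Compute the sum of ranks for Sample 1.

22

Sorted (ascending): 438, 785, 788, 927, 977, 1107, 1176, 1176, 1402
The 2 values of 1176 occupy positions 7–8 → each gets rank 8.
Sample 1 values → pooled ranks: 788→3, 785→2, 977→5, 927→4, 1176→8
Rank sum = 3 + 2 + 5 + 4 + 8 = 22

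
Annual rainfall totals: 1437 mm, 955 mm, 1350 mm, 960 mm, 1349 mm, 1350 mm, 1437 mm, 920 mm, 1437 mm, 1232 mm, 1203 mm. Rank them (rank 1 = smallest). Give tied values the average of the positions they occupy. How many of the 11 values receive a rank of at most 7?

Sorted (ascending): 920, 955, 960, 1203, 1232, 1349, 1350, 1350, 1437, 1437, 1437
The 2 values of 1350 occupy positions 7–8 → average rank (7+8)/2 = 7.5.
The 3 values of 1437 occupy positions 9–11 → average rank 10.
Ranks ≤ 7: {1, 2, 3, 4, 5, 6} → 6 values.

6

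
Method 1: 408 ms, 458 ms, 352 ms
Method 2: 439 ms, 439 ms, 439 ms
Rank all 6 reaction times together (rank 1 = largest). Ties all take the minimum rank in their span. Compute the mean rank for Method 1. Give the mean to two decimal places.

4.00

Sorted (descending): 458, 439, 439, 439, 408, 352
The 3 values of 439 occupy positions 2–4 → each gets rank 2.
Method 1 values → pooled ranks: 408→5, 458→1, 352→6
Mean rank = (5 + 1 + 6) / 3 = 4.00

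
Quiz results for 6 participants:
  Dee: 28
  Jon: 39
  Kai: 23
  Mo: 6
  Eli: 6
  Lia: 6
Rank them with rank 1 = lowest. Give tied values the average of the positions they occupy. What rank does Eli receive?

2

Sorted (ascending): 6, 6, 6, 23, 28, 39
The 3 values of 6 occupy positions 1–3 → average rank 2.
Eli has value 6 → rank 2.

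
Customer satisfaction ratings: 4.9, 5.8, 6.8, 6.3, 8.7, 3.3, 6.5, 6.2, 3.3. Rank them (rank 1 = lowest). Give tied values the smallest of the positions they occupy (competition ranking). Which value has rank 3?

Sorted (ascending): 3.3, 3.3, 4.9, 5.8, 6.2, 6.3, 6.5, 6.8, 8.7
The 2 values of 3.3 occupy positions 1–2 → each gets rank 1.
Rank 3 → value 4.9.

4.9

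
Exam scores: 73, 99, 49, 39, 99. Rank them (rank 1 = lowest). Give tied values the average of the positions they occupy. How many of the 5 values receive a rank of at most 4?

Sorted (ascending): 39, 49, 73, 99, 99
The 2 values of 99 occupy positions 4–5 → average rank (4+5)/2 = 4.5.
Ranks ≤ 4: {1, 2, 3} → 3 values.

3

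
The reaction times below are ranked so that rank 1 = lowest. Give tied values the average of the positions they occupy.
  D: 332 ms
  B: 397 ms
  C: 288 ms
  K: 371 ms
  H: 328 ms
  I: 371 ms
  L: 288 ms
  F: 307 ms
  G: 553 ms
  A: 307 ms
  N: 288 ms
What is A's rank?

4.5

Sorted (ascending): 288, 288, 288, 307, 307, 328, 332, 371, 371, 397, 553
The 3 values of 288 occupy positions 1–3 → average rank 2.
The 2 values of 307 occupy positions 4–5 → average rank (4+5)/2 = 4.5.
The 2 values of 371 occupy positions 8–9 → average rank (8+9)/2 = 8.5.
A has value 307 ms → rank 4.5.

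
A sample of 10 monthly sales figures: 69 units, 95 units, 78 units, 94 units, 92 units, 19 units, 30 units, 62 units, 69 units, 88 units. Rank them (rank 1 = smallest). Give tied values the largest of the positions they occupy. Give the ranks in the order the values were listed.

5, 10, 6, 9, 8, 1, 2, 3, 5, 7

Sorted (ascending): 19, 30, 62, 69, 69, 78, 88, 92, 94, 95
The 2 values of 69 occupy positions 4–5 → each gets rank 5.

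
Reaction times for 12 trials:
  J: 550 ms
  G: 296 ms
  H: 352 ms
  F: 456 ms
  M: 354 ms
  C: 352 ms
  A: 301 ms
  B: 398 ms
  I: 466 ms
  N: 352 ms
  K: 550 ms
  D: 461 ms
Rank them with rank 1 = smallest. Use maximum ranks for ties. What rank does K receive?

12

Sorted (ascending): 296, 301, 352, 352, 352, 354, 398, 456, 461, 466, 550, 550
The 3 values of 352 occupy positions 3–5 → each gets rank 5.
The 2 values of 550 occupy positions 11–12 → each gets rank 12.
K has value 550 ms → rank 12.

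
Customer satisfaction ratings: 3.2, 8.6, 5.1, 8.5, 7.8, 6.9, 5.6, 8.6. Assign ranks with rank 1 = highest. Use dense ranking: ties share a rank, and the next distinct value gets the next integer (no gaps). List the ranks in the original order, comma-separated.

7, 1, 6, 2, 3, 4, 5, 1

Sorted (descending): 8.6, 8.6, 8.5, 7.8, 6.9, 5.6, 5.1, 3.2
The 2 values of 8.6 share dense rank 1.
Remaining distinct values take the next consecutive integers.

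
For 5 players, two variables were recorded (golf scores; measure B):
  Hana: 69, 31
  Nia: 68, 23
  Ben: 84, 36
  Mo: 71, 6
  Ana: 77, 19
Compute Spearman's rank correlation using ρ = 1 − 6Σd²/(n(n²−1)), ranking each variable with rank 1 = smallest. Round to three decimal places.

0.200

Ranks of variable 1: 2, 1, 5, 3, 4
Ranks of variable 2: 4, 3, 5, 1, 2
d = r₁ − r₂: -2, -2, 0, 2, 2
d²: 4, 4, 0, 4, 4; Σd² = 16
ρ = 1 − 6·16/(5·24) = 1 − 96/120 = 0.200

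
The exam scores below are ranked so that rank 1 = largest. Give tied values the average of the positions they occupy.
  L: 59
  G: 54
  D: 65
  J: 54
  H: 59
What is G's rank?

Sorted (descending): 65, 59, 59, 54, 54
The 2 values of 59 occupy positions 2–3 → average rank (2+3)/2 = 2.5.
The 2 values of 54 occupy positions 4–5 → average rank (4+5)/2 = 4.5.
G has value 54 → rank 4.5.

4.5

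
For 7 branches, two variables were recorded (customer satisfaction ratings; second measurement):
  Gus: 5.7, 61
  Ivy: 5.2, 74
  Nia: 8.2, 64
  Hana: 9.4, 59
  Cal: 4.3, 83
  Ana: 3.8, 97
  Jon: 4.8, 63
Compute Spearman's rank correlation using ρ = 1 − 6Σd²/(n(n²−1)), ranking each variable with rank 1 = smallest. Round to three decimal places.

-0.821

Ranks of variable 1: 5, 4, 6, 7, 2, 1, 3
Ranks of variable 2: 2, 5, 4, 1, 6, 7, 3
d = r₁ − r₂: 3, -1, 2, 6, -4, -6, 0
d²: 9, 1, 4, 36, 16, 36, 0; Σd² = 102
ρ = 1 − 6·102/(7·48) = 1 − 612/336 = -0.821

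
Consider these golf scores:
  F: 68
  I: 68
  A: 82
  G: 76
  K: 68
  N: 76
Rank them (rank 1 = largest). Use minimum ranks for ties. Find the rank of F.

4

Sorted (descending): 82, 76, 76, 68, 68, 68
The 2 values of 76 occupy positions 2–3 → each gets rank 2.
The 3 values of 68 occupy positions 4–6 → each gets rank 4.
F has value 68 → rank 4.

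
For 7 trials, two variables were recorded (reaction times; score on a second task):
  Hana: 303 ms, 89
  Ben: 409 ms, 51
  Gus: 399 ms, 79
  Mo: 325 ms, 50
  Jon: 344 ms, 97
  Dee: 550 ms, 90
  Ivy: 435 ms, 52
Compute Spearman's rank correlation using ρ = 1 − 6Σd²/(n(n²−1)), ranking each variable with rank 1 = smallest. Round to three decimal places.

0.071

Ranks of variable 1: 1, 5, 4, 2, 3, 7, 6
Ranks of variable 2: 5, 2, 4, 1, 7, 6, 3
d = r₁ − r₂: -4, 3, 0, 1, -4, 1, 3
d²: 16, 9, 0, 1, 16, 1, 9; Σd² = 52
ρ = 1 − 6·52/(7·48) = 1 − 312/336 = 0.071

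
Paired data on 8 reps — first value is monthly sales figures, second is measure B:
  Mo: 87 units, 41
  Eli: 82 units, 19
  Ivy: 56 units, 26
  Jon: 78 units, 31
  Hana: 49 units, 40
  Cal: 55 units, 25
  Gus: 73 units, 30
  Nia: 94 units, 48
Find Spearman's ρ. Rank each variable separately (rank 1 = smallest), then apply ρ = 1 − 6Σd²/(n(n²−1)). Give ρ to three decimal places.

Ranks of variable 1: 7, 6, 3, 5, 1, 2, 4, 8
Ranks of variable 2: 7, 1, 3, 5, 6, 2, 4, 8
d = r₁ − r₂: 0, 5, 0, 0, -5, 0, 0, 0
d²: 0, 25, 0, 0, 25, 0, 0, 0; Σd² = 50
ρ = 1 − 6·50/(8·63) = 1 − 300/504 = 0.405

0.405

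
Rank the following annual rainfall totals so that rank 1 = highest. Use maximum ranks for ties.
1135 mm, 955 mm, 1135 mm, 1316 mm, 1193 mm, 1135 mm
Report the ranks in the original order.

Sorted (descending): 1316, 1193, 1135, 1135, 1135, 955
The 3 values of 1135 occupy positions 3–5 → each gets rank 5.

5, 6, 5, 1, 2, 5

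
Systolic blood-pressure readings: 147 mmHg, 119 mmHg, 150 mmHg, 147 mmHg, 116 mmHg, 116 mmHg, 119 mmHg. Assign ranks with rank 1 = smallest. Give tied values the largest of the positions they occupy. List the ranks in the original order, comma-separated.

Sorted (ascending): 116, 116, 119, 119, 147, 147, 150
The 2 values of 116 occupy positions 1–2 → each gets rank 2.
The 2 values of 119 occupy positions 3–4 → each gets rank 4.
The 2 values of 147 occupy positions 5–6 → each gets rank 6.

6, 4, 7, 6, 2, 2, 4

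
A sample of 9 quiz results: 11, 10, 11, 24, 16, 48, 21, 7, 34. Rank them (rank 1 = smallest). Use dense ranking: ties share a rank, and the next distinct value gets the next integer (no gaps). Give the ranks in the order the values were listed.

Sorted (ascending): 7, 10, 11, 11, 16, 21, 24, 34, 48
The 2 values of 11 share dense rank 3.
Remaining distinct values take the next consecutive integers.

3, 2, 3, 6, 4, 8, 5, 1, 7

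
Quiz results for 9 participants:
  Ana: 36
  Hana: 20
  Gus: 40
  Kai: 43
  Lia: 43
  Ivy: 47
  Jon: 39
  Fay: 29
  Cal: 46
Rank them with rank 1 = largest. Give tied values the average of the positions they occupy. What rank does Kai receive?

3.5

Sorted (descending): 47, 46, 43, 43, 40, 39, 36, 29, 20
The 2 values of 43 occupy positions 3–4 → average rank (3+4)/2 = 3.5.
Kai has value 43 → rank 3.5.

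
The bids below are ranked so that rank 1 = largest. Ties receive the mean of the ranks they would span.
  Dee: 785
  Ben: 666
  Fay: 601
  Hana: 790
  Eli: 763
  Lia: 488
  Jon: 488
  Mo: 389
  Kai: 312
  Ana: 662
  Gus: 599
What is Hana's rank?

Sorted (descending): 790, 785, 763, 666, 662, 601, 599, 488, 488, 389, 312
The 2 values of 488 occupy positions 8–9 → average rank (8+9)/2 = 8.5.
Hana has value 790 → rank 1.

1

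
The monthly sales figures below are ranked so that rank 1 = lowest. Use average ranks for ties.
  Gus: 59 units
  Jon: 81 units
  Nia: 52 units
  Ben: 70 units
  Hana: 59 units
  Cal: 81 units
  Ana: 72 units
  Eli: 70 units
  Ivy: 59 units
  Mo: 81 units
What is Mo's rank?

9

Sorted (ascending): 52, 59, 59, 59, 70, 70, 72, 81, 81, 81
The 3 values of 59 occupy positions 2–4 → average rank 3.
The 2 values of 70 occupy positions 5–6 → average rank (5+6)/2 = 5.5.
The 3 values of 81 occupy positions 8–10 → average rank 9.
Mo has value 81 units → rank 9.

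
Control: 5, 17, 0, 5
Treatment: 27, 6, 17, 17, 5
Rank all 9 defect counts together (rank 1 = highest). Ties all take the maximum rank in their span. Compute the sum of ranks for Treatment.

Sorted (descending): 27, 17, 17, 17, 6, 5, 5, 5, 0
The 3 values of 17 occupy positions 2–4 → each gets rank 4.
The 3 values of 5 occupy positions 6–8 → each gets rank 8.
Treatment values → pooled ranks: 27→1, 6→5, 17→4, 17→4, 5→8
Rank sum = 1 + 5 + 4 + 4 + 8 = 22

22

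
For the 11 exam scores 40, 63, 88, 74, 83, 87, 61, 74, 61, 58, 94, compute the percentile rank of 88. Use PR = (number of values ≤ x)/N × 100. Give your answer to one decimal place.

90.9

N = 11.
Strictly below 88: 9. Equal to 88: 1.
PR = 10/11 × 100 = 90.9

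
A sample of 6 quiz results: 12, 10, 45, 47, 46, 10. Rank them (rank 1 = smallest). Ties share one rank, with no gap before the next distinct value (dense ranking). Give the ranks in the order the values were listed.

Sorted (ascending): 10, 10, 12, 45, 46, 47
The 2 values of 10 share dense rank 1.
Remaining distinct values take the next consecutive integers.

2, 1, 3, 5, 4, 1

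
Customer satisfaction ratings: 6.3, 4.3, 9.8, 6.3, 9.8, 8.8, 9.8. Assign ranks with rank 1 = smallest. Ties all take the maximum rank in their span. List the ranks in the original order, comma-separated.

Sorted (ascending): 4.3, 6.3, 6.3, 8.8, 9.8, 9.8, 9.8
The 2 values of 6.3 occupy positions 2–3 → each gets rank 3.
The 3 values of 9.8 occupy positions 5–7 → each gets rank 7.

3, 1, 7, 3, 7, 4, 7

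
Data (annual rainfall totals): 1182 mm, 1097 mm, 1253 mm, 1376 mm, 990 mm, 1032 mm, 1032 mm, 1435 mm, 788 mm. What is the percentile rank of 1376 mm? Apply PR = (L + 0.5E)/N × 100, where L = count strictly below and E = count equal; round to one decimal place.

N = 9.
Strictly below 1376: 7. Equal to 1376: 1.
PR = (7 + 0.5·1)/9 × 100 = 83.3

83.3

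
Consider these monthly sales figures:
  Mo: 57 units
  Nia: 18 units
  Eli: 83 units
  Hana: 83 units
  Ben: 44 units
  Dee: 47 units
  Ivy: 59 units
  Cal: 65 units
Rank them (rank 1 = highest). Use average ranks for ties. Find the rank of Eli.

1.5

Sorted (descending): 83, 83, 65, 59, 57, 47, 44, 18
The 2 values of 83 occupy positions 1–2 → average rank (1+2)/2 = 1.5.
Eli has value 83 units → rank 1.5.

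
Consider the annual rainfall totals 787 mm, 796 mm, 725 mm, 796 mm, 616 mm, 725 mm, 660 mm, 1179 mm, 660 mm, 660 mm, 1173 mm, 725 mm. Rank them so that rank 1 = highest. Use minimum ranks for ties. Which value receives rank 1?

1179

Sorted (descending): 1179, 1173, 796, 796, 787, 725, 725, 725, 660, 660, 660, 616
The 2 values of 796 occupy positions 3–4 → each gets rank 3.
The 3 values of 725 occupy positions 6–8 → each gets rank 6.
The 3 values of 660 occupy positions 9–11 → each gets rank 9.
Rank 1 → value 1179.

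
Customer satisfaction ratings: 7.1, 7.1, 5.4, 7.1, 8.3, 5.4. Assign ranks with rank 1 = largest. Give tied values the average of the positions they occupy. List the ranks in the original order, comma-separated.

Sorted (descending): 8.3, 7.1, 7.1, 7.1, 5.4, 5.4
The 3 values of 7.1 occupy positions 2–4 → average rank 3.
The 2 values of 5.4 occupy positions 5–6 → average rank (5+6)/2 = 5.5.

3, 3, 5.5, 3, 1, 5.5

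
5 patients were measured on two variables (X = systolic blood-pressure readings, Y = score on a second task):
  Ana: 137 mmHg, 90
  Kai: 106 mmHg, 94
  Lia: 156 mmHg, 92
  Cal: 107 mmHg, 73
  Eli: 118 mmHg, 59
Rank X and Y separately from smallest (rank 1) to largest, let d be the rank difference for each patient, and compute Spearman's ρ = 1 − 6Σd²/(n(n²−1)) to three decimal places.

Ranks of variable 1: 4, 1, 5, 2, 3
Ranks of variable 2: 3, 5, 4, 2, 1
d = r₁ − r₂: 1, -4, 1, 0, 2
d²: 1, 16, 1, 0, 4; Σd² = 22
ρ = 1 − 6·22/(5·24) = 1 − 132/120 = -0.100

-0.100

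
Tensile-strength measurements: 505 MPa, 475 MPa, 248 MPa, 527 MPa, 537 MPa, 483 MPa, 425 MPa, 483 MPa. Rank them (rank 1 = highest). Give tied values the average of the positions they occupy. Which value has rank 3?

Sorted (descending): 537, 527, 505, 483, 483, 475, 425, 248
The 2 values of 483 occupy positions 4–5 → average rank (4+5)/2 = 4.5.
Rank 3 → value 505.

505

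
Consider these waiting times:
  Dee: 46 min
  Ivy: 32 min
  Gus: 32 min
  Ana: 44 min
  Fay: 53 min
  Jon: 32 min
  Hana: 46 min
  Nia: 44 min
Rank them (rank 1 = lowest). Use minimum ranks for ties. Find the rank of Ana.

Sorted (ascending): 32, 32, 32, 44, 44, 46, 46, 53
The 3 values of 32 occupy positions 1–3 → each gets rank 1.
The 2 values of 44 occupy positions 4–5 → each gets rank 4.
The 2 values of 46 occupy positions 6–7 → each gets rank 6.
Ana has value 44 min → rank 4.

4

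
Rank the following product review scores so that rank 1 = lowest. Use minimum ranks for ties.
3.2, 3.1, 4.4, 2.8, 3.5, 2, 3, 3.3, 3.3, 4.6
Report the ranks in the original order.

5, 4, 9, 2, 8, 1, 3, 6, 6, 10

Sorted (ascending): 2, 2.8, 3, 3.1, 3.2, 3.3, 3.3, 3.5, 4.4, 4.6
The 2 values of 3.3 occupy positions 6–7 → each gets rank 6.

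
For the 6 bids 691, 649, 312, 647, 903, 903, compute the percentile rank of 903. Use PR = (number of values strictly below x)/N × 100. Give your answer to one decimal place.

66.7

N = 6.
Strictly below 903: 4. Equal to 903: 2.
PR = 4/6 × 100 = 66.7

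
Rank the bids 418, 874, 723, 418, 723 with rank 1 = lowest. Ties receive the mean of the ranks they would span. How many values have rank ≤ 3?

Sorted (ascending): 418, 418, 723, 723, 874
The 2 values of 418 occupy positions 1–2 → average rank (1+2)/2 = 1.5.
The 2 values of 723 occupy positions 3–4 → average rank (3+4)/2 = 3.5.
Ranks ≤ 3: {1.5, 1.5} → 2 values.

2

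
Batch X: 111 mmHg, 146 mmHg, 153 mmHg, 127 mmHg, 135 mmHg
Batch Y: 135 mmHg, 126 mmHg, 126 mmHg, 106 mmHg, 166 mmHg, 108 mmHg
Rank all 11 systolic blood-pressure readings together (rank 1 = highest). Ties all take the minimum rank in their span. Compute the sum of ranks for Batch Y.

Sorted (descending): 166, 153, 146, 135, 135, 127, 126, 126, 111, 108, 106
The 2 values of 135 occupy positions 4–5 → each gets rank 4.
The 2 values of 126 occupy positions 7–8 → each gets rank 7.
Batch Y values → pooled ranks: 135→4, 126→7, 126→7, 106→11, 166→1, 108→10
Rank sum = 4 + 7 + 7 + 11 + 1 + 10 = 40

40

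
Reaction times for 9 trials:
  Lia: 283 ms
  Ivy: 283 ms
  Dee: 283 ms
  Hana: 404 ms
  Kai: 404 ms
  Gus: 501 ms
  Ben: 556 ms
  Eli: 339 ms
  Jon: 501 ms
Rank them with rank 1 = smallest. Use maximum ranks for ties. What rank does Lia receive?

3

Sorted (ascending): 283, 283, 283, 339, 404, 404, 501, 501, 556
The 3 values of 283 occupy positions 1–3 → each gets rank 3.
The 2 values of 404 occupy positions 5–6 → each gets rank 6.
The 2 values of 501 occupy positions 7–8 → each gets rank 8.
Lia has value 283 ms → rank 3.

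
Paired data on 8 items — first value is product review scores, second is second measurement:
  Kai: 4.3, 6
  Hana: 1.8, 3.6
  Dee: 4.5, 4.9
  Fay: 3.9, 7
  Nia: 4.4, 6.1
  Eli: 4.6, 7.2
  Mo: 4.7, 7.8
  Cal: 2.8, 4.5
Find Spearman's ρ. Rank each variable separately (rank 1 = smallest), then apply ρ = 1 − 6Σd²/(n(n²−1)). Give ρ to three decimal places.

Ranks of variable 1: 4, 1, 6, 3, 5, 7, 8, 2
Ranks of variable 2: 4, 1, 3, 6, 5, 7, 8, 2
d = r₁ − r₂: 0, 0, 3, -3, 0, 0, 0, 0
d²: 0, 0, 9, 9, 0, 0, 0, 0; Σd² = 18
ρ = 1 − 6·18/(8·63) = 1 − 108/504 = 0.786

0.786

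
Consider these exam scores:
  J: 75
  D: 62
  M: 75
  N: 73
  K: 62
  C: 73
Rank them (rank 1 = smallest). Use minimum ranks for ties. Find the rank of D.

1

Sorted (ascending): 62, 62, 73, 73, 75, 75
The 2 values of 62 occupy positions 1–2 → each gets rank 1.
The 2 values of 73 occupy positions 3–4 → each gets rank 3.
The 2 values of 75 occupy positions 5–6 → each gets rank 5.
D has value 62 → rank 1.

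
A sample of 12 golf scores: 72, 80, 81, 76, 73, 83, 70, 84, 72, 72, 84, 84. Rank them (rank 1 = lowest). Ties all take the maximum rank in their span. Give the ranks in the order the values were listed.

4, 7, 8, 6, 5, 9, 1, 12, 4, 4, 12, 12

Sorted (ascending): 70, 72, 72, 72, 73, 76, 80, 81, 83, 84, 84, 84
The 3 values of 72 occupy positions 2–4 → each gets rank 4.
The 3 values of 84 occupy positions 10–12 → each gets rank 12.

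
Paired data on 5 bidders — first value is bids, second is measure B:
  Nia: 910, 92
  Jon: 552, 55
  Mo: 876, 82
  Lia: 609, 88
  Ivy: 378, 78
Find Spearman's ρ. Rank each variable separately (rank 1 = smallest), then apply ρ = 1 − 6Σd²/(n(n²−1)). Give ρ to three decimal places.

0.800

Ranks of variable 1: 5, 2, 4, 3, 1
Ranks of variable 2: 5, 1, 3, 4, 2
d = r₁ − r₂: 0, 1, 1, -1, -1
d²: 0, 1, 1, 1, 1; Σd² = 4
ρ = 1 − 6·4/(5·24) = 1 − 24/120 = 0.800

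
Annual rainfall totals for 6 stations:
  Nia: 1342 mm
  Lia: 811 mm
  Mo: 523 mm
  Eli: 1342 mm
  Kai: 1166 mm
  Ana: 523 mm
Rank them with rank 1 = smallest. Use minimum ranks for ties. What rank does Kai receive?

4

Sorted (ascending): 523, 523, 811, 1166, 1342, 1342
The 2 values of 523 occupy positions 1–2 → each gets rank 1.
The 2 values of 1342 occupy positions 5–6 → each gets rank 5.
Kai has value 1166 mm → rank 4.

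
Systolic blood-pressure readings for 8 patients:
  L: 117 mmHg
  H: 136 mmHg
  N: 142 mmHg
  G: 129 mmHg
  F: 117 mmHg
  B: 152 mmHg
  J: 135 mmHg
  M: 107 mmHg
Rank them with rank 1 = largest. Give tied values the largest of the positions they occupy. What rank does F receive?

Sorted (descending): 152, 142, 136, 135, 129, 117, 117, 107
The 2 values of 117 occupy positions 6–7 → each gets rank 7.
F has value 117 mmHg → rank 7.

7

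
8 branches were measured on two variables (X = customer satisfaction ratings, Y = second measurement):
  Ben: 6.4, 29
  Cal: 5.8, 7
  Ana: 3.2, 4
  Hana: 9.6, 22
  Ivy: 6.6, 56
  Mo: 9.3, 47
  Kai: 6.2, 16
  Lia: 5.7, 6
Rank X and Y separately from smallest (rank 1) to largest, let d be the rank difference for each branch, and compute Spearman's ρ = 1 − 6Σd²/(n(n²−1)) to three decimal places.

0.833

Ranks of variable 1: 5, 3, 1, 8, 6, 7, 4, 2
Ranks of variable 2: 6, 3, 1, 5, 8, 7, 4, 2
d = r₁ − r₂: -1, 0, 0, 3, -2, 0, 0, 0
d²: 1, 0, 0, 9, 4, 0, 0, 0; Σd² = 14
ρ = 1 − 6·14/(8·63) = 1 − 84/504 = 0.833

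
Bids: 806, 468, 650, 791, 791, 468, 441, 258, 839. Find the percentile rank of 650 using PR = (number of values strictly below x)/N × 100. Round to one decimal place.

N = 9.
Strictly below 650: 4. Equal to 650: 1.
PR = 4/9 × 100 = 44.4

44.4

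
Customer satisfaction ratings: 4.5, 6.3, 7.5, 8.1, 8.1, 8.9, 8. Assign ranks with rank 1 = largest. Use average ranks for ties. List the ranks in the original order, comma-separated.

Sorted (descending): 8.9, 8.1, 8.1, 8, 7.5, 6.3, 4.5
The 2 values of 8.1 occupy positions 2–3 → average rank (2+3)/2 = 2.5.

7, 6, 5, 2.5, 2.5, 1, 4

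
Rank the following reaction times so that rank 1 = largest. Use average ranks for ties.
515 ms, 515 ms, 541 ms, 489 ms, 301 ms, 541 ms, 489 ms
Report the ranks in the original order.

Sorted (descending): 541, 541, 515, 515, 489, 489, 301
The 2 values of 541 occupy positions 1–2 → average rank (1+2)/2 = 1.5.
The 2 values of 515 occupy positions 3–4 → average rank (3+4)/2 = 3.5.
The 2 values of 489 occupy positions 5–6 → average rank (5+6)/2 = 5.5.

3.5, 3.5, 1.5, 5.5, 7, 1.5, 5.5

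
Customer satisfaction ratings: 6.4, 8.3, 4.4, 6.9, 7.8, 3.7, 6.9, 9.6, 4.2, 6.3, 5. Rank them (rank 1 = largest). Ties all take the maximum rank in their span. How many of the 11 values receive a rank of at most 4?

3

Sorted (descending): 9.6, 8.3, 7.8, 6.9, 6.9, 6.4, 6.3, 5, 4.4, 4.2, 3.7
The 2 values of 6.9 occupy positions 4–5 → each gets rank 5.
Ranks ≤ 4: {1, 2, 3} → 3 values.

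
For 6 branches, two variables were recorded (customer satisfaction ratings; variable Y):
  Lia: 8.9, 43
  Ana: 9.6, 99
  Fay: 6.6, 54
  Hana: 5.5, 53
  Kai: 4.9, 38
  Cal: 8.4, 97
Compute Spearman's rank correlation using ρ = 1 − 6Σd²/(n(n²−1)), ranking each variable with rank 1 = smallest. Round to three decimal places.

Ranks of variable 1: 5, 6, 3, 2, 1, 4
Ranks of variable 2: 2, 6, 4, 3, 1, 5
d = r₁ − r₂: 3, 0, -1, -1, 0, -1
d²: 9, 0, 1, 1, 0, 1; Σd² = 12
ρ = 1 − 6·12/(6·35) = 1 − 72/210 = 0.657

0.657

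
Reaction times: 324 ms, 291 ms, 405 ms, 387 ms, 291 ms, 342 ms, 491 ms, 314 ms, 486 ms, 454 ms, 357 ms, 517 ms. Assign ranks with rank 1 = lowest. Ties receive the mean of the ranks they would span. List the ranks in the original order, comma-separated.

Sorted (ascending): 291, 291, 314, 324, 342, 357, 387, 405, 454, 486, 491, 517
The 2 values of 291 occupy positions 1–2 → average rank (1+2)/2 = 1.5.

4, 1.5, 8, 7, 1.5, 5, 11, 3, 10, 9, 6, 12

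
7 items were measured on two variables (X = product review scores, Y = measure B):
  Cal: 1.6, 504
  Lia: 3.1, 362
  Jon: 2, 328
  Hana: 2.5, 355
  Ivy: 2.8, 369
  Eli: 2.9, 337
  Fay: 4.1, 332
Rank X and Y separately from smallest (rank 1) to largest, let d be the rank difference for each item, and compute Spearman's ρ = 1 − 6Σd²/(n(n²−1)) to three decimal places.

Ranks of variable 1: 1, 6, 2, 3, 4, 5, 7
Ranks of variable 2: 7, 5, 1, 4, 6, 3, 2
d = r₁ − r₂: -6, 1, 1, -1, -2, 2, 5
d²: 36, 1, 1, 1, 4, 4, 25; Σd² = 72
ρ = 1 − 6·72/(7·48) = 1 − 432/336 = -0.286

-0.286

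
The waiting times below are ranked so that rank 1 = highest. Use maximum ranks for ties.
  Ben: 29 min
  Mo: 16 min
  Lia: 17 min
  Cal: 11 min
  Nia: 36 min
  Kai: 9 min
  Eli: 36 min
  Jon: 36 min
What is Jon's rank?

3

Sorted (descending): 36, 36, 36, 29, 17, 16, 11, 9
The 3 values of 36 occupy positions 1–3 → each gets rank 3.
Jon has value 36 min → rank 3.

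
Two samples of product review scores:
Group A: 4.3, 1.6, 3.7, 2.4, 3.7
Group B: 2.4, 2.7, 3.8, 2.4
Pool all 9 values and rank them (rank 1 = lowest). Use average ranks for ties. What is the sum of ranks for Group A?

Sorted (ascending): 1.6, 2.4, 2.4, 2.4, 2.7, 3.7, 3.7, 3.8, 4.3
The 3 values of 2.4 occupy positions 2–4 → average rank 3.
The 2 values of 3.7 occupy positions 6–7 → average rank (6+7)/2 = 6.5.
Group A values → pooled ranks: 4.3→9, 1.6→1, 3.7→6.5, 2.4→3, 3.7→6.5
Rank sum = 9 + 1 + 6.5 + 3 + 6.5 = 26

26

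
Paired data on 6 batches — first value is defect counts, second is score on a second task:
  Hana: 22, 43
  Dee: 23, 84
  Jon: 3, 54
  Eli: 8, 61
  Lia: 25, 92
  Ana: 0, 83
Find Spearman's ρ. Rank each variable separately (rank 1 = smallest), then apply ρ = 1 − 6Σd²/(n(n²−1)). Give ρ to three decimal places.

Ranks of variable 1: 4, 5, 2, 3, 6, 1
Ranks of variable 2: 1, 5, 2, 3, 6, 4
d = r₁ − r₂: 3, 0, 0, 0, 0, -3
d²: 9, 0, 0, 0, 0, 9; Σd² = 18
ρ = 1 − 6·18/(6·35) = 1 − 108/210 = 0.486

0.486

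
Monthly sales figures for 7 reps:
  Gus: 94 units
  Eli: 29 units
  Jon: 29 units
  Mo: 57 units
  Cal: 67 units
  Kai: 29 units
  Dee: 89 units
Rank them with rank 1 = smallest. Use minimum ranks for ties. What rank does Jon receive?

Sorted (ascending): 29, 29, 29, 57, 67, 89, 94
The 3 values of 29 occupy positions 1–3 → each gets rank 1.
Jon has value 29 units → rank 1.

1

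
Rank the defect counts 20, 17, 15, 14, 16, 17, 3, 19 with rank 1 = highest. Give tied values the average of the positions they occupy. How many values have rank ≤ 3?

2

Sorted (descending): 20, 19, 17, 17, 16, 15, 14, 3
The 2 values of 17 occupy positions 3–4 → average rank (3+4)/2 = 3.5.
Ranks ≤ 3: {1, 2} → 2 values.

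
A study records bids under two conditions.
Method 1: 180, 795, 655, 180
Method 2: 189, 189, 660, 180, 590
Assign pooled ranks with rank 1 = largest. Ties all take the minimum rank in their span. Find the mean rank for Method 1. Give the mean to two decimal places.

4.50

Sorted (descending): 795, 660, 655, 590, 189, 189, 180, 180, 180
The 2 values of 189 occupy positions 5–6 → each gets rank 5.
The 3 values of 180 occupy positions 7–9 → each gets rank 7.
Method 1 values → pooled ranks: 180→7, 795→1, 655→3, 180→7
Mean rank = (7 + 1 + 3 + 7) / 4 = 4.50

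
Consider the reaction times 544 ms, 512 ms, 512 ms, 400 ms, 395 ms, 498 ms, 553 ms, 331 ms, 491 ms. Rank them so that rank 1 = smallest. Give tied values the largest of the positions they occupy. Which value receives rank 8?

Sorted (ascending): 331, 395, 400, 491, 498, 512, 512, 544, 553
The 2 values of 512 occupy positions 6–7 → each gets rank 7.
Rank 8 → value 544.

544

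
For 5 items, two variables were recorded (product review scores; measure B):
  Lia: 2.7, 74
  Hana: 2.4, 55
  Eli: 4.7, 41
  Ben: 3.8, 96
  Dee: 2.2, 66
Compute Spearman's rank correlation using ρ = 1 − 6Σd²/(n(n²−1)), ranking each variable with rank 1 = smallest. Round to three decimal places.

-0.100

Ranks of variable 1: 3, 2, 5, 4, 1
Ranks of variable 2: 4, 2, 1, 5, 3
d = r₁ − r₂: -1, 0, 4, -1, -2
d²: 1, 0, 16, 1, 4; Σd² = 22
ρ = 1 − 6·22/(5·24) = 1 − 132/120 = -0.100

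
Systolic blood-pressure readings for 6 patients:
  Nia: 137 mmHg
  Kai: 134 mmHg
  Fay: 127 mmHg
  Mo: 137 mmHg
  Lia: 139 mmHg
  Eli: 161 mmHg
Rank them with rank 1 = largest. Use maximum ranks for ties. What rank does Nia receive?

Sorted (descending): 161, 139, 137, 137, 134, 127
The 2 values of 137 occupy positions 3–4 → each gets rank 4.
Nia has value 137 mmHg → rank 4.

4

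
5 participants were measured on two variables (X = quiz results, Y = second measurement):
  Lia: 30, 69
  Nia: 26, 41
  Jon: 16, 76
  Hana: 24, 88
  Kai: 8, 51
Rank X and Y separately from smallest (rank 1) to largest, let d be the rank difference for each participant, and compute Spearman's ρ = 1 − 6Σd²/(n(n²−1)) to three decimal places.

-0.100

Ranks of variable 1: 5, 4, 2, 3, 1
Ranks of variable 2: 3, 1, 4, 5, 2
d = r₁ − r₂: 2, 3, -2, -2, -1
d²: 4, 9, 4, 4, 1; Σd² = 22
ρ = 1 − 6·22/(5·24) = 1 − 132/120 = -0.100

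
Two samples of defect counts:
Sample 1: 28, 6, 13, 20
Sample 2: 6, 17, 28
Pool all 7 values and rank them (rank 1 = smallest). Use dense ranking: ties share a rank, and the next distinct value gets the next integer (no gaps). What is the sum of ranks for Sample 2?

9

Sorted (ascending): 6, 6, 13, 17, 20, 28, 28
The 2 values of 6 share dense rank 1.
The 2 values of 28 share dense rank 5.
Remaining distinct values take the next consecutive integers.
Sample 2 values → pooled ranks: 6→1, 17→3, 28→5
Rank sum = 1 + 3 + 5 = 9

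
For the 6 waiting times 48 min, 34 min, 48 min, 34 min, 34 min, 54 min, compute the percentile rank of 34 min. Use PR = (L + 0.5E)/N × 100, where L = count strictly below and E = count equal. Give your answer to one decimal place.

25.0

N = 6.
Strictly below 34: 0. Equal to 34: 3.
PR = (0 + 0.5·3)/6 × 100 = 25.0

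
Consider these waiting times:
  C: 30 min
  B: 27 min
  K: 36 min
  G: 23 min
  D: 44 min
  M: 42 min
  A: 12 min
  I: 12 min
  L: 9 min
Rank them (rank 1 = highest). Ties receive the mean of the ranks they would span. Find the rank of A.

7.5

Sorted (descending): 44, 42, 36, 30, 27, 23, 12, 12, 9
The 2 values of 12 occupy positions 7–8 → average rank (7+8)/2 = 7.5.
A has value 12 min → rank 7.5.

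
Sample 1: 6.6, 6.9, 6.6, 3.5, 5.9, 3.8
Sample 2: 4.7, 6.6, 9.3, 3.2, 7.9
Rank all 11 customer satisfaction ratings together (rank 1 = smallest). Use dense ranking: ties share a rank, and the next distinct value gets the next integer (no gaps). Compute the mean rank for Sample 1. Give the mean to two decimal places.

4.83

Sorted (ascending): 3.2, 3.5, 3.8, 4.7, 5.9, 6.6, 6.6, 6.6, 6.9, 7.9, 9.3
The 3 values of 6.6 share dense rank 6.
Remaining distinct values take the next consecutive integers.
Sample 1 values → pooled ranks: 6.6→6, 6.9→7, 6.6→6, 3.5→2, 5.9→5, 3.8→3
Mean rank = (6 + 7 + 6 + 2 + 5 + 3) / 6 = 4.83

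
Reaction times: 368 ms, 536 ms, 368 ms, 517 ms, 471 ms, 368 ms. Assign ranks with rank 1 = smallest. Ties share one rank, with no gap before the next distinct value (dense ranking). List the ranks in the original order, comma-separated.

1, 4, 1, 3, 2, 1

Sorted (ascending): 368, 368, 368, 471, 517, 536
The 3 values of 368 share dense rank 1.
Remaining distinct values take the next consecutive integers.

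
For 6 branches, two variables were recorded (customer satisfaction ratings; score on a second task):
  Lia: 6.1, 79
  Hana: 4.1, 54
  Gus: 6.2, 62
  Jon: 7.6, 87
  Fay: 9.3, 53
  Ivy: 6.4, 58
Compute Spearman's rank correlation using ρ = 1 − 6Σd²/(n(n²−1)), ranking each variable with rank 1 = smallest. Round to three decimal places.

Ranks of variable 1: 2, 1, 3, 5, 6, 4
Ranks of variable 2: 5, 2, 4, 6, 1, 3
d = r₁ − r₂: -3, -1, -1, -1, 5, 1
d²: 9, 1, 1, 1, 25, 1; Σd² = 38
ρ = 1 − 6·38/(6·35) = 1 − 228/210 = -0.086

-0.086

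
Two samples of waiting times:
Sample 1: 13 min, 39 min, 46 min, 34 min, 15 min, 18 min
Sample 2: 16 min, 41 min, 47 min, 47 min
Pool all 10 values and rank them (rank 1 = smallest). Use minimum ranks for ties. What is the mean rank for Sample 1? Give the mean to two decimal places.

Sorted (ascending): 13, 15, 16, 18, 34, 39, 41, 46, 47, 47
The 2 values of 47 occupy positions 9–10 → each gets rank 9.
Sample 1 values → pooled ranks: 13→1, 39→6, 46→8, 34→5, 15→2, 18→4
Mean rank = (1 + 6 + 8 + 5 + 2 + 4) / 6 = 4.33

4.33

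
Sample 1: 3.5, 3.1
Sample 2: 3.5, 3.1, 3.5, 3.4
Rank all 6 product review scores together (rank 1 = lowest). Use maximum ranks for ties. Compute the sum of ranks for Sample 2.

Sorted (ascending): 3.1, 3.1, 3.4, 3.5, 3.5, 3.5
The 2 values of 3.1 occupy positions 1–2 → each gets rank 2.
The 3 values of 3.5 occupy positions 4–6 → each gets rank 6.
Sample 2 values → pooled ranks: 3.5→6, 3.1→2, 3.5→6, 3.4→3
Rank sum = 6 + 2 + 6 + 3 = 17

17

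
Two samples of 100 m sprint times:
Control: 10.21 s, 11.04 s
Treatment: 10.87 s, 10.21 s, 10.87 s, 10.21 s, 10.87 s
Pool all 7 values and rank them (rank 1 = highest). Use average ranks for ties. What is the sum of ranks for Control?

7

Sorted (descending): 11.04, 10.87, 10.87, 10.87, 10.21, 10.21, 10.21
The 3 values of 10.87 occupy positions 2–4 → average rank 3.
The 3 values of 10.21 occupy positions 5–7 → average rank 6.
Control values → pooled ranks: 10.21→6, 11.04→1
Rank sum = 6 + 1 = 7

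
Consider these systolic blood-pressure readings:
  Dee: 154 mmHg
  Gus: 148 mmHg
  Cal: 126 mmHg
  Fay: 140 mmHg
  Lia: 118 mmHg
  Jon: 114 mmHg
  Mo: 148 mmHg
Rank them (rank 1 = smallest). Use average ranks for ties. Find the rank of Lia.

2

Sorted (ascending): 114, 118, 126, 140, 148, 148, 154
The 2 values of 148 occupy positions 5–6 → average rank (5+6)/2 = 5.5.
Lia has value 118 mmHg → rank 2.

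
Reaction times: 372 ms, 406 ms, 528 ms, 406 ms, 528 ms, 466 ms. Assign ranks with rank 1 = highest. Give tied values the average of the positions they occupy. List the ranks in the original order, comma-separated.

Sorted (descending): 528, 528, 466, 406, 406, 372
The 2 values of 528 occupy positions 1–2 → average rank (1+2)/2 = 1.5.
The 2 values of 406 occupy positions 4–5 → average rank (4+5)/2 = 4.5.

6, 4.5, 1.5, 4.5, 1.5, 3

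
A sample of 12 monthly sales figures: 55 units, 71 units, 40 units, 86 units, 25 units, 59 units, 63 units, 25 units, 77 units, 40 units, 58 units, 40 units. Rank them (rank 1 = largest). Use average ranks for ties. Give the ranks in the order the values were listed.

7, 3, 9, 1, 11.5, 5, 4, 11.5, 2, 9, 6, 9

Sorted (descending): 86, 77, 71, 63, 59, 58, 55, 40, 40, 40, 25, 25
The 3 values of 40 occupy positions 8–10 → average rank 9.
The 2 values of 25 occupy positions 11–12 → average rank (11+12)/2 = 11.5.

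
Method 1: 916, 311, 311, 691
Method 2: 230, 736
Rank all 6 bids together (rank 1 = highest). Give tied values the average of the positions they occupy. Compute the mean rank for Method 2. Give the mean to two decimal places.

4.00

Sorted (descending): 916, 736, 691, 311, 311, 230
The 2 values of 311 occupy positions 4–5 → average rank (4+5)/2 = 4.5.
Method 2 values → pooled ranks: 230→6, 736→2
Mean rank = (6 + 2) / 2 = 4.00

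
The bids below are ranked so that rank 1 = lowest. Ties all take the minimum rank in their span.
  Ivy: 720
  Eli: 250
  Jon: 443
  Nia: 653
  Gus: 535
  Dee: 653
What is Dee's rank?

4

Sorted (ascending): 250, 443, 535, 653, 653, 720
The 2 values of 653 occupy positions 4–5 → each gets rank 4.
Dee has value 653 → rank 4.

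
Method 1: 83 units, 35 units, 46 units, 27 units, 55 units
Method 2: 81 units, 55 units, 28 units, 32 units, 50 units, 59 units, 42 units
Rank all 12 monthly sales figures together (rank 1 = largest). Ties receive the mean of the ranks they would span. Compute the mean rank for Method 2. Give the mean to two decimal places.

6.36

Sorted (descending): 83, 81, 59, 55, 55, 50, 46, 42, 35, 32, 28, 27
The 2 values of 55 occupy positions 4–5 → average rank (4+5)/2 = 4.5.
Method 2 values → pooled ranks: 81→2, 55→4.5, 28→11, 32→10, 50→6, 59→3, 42→8
Mean rank = (2 + 4.5 + 11 + 10 + 6 + 3 + 8) / 7 = 6.36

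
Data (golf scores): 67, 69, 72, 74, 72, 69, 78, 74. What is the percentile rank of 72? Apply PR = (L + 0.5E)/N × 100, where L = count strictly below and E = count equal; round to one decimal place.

50.0

N = 8.
Strictly below 72: 3. Equal to 72: 2.
PR = (3 + 0.5·2)/8 × 100 = 50.0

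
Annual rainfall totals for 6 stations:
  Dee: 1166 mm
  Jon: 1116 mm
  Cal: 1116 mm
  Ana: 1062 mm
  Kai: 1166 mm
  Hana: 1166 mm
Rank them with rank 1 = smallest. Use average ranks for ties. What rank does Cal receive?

Sorted (ascending): 1062, 1116, 1116, 1166, 1166, 1166
The 2 values of 1116 occupy positions 2–3 → average rank (2+3)/2 = 2.5.
The 3 values of 1166 occupy positions 4–6 → average rank 5.
Cal has value 1116 mm → rank 2.5.

2.5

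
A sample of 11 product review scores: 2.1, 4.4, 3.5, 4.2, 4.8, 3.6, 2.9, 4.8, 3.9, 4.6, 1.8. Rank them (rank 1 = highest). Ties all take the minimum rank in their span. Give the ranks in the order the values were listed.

Sorted (descending): 4.8, 4.8, 4.6, 4.4, 4.2, 3.9, 3.6, 3.5, 2.9, 2.1, 1.8
The 2 values of 4.8 occupy positions 1–2 → each gets rank 1.

10, 4, 8, 5, 1, 7, 9, 1, 6, 3, 11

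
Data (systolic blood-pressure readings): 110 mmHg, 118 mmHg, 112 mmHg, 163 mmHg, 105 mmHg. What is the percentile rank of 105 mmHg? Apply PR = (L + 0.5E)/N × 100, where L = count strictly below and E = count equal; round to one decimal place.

10.0

N = 5.
Strictly below 105: 0. Equal to 105: 1.
PR = (0 + 0.5·1)/5 × 100 = 10.0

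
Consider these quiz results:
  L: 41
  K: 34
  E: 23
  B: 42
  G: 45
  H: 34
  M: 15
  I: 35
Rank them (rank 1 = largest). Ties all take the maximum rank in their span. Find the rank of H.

6

Sorted (descending): 45, 42, 41, 35, 34, 34, 23, 15
The 2 values of 34 occupy positions 5–6 → each gets rank 6.
H has value 34 → rank 6.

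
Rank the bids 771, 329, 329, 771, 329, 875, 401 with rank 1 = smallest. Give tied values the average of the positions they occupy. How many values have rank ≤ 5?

Sorted (ascending): 329, 329, 329, 401, 771, 771, 875
The 3 values of 329 occupy positions 1–3 → average rank 2.
The 2 values of 771 occupy positions 5–6 → average rank (5+6)/2 = 5.5.
Ranks ≤ 5: {2, 2, 2, 4} → 4 values.

4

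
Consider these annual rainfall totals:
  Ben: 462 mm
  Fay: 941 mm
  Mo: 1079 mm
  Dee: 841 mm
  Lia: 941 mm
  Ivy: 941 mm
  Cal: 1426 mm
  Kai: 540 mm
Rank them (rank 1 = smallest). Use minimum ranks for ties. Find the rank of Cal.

Sorted (ascending): 462, 540, 841, 941, 941, 941, 1079, 1426
The 3 values of 941 occupy positions 4–6 → each gets rank 4.
Cal has value 1426 mm → rank 8.

8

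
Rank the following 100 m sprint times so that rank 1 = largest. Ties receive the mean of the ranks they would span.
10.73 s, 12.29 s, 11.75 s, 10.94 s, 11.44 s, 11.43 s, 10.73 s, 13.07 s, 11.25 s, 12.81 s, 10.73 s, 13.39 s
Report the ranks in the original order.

11, 4, 5, 9, 6, 7, 11, 2, 8, 3, 11, 1

Sorted (descending): 13.39, 13.07, 12.81, 12.29, 11.75, 11.44, 11.43, 11.25, 10.94, 10.73, 10.73, 10.73
The 3 values of 10.73 occupy positions 10–12 → average rank 11.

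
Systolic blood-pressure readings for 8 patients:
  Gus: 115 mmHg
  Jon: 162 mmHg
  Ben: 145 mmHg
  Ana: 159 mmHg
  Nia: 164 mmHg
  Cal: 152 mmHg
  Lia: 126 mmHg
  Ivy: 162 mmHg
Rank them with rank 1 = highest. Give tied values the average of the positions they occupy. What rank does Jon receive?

Sorted (descending): 164, 162, 162, 159, 152, 145, 126, 115
The 2 values of 162 occupy positions 2–3 → average rank (2+3)/2 = 2.5.
Jon has value 162 mmHg → rank 2.5.

2.5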